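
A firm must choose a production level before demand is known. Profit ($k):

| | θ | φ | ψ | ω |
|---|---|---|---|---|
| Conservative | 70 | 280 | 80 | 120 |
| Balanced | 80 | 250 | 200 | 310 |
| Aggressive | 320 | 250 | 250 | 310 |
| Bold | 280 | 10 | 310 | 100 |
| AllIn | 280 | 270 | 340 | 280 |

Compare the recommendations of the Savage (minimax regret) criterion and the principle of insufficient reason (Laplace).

Column bests: θ=320, φ=280, ψ=340, ω=310.
Conservative regrets: 250, 0, 260, 190 → max 260
Balanced regrets: 240, 30, 140, 0 → max 240
Aggressive regrets: 0, 30, 90, 0 → max 90
Bold regrets: 40, 270, 30, 210 → max 270
AllIn regrets: 40, 10, 0, 30 → max 40
Smallest max regret = 40 → AllIn.
Row averages: Conservative=137.5, Balanced=210, Aggressive=282.5, Bold=175, AllIn=292.5
Highest average = 292.5 → AllIn.

minimax regret → AllIn; laplace → AllIn (agree)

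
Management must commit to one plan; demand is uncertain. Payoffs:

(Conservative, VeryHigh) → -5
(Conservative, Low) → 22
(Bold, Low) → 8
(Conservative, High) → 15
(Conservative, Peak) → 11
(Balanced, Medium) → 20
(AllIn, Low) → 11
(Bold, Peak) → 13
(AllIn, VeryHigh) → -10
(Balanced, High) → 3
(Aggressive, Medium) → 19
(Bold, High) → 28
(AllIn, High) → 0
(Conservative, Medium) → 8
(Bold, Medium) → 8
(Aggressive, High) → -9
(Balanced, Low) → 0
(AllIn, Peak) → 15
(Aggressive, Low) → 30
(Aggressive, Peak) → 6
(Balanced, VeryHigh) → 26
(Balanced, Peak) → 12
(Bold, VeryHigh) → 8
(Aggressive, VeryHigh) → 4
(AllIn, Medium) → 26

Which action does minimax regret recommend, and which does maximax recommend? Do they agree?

minimax regret → Bold; maximax → Aggressive (disagree)

Column bests: Low=30, Medium=26, High=28, VeryHigh=26, Peak=15.
Conservative regrets: 8, 18, 13, 31, 4 → max 31
Balanced regrets: 30, 6, 25, 0, 3 → max 30
Aggressive regrets: 0, 7, 37, 22, 9 → max 37
Bold regrets: 22, 18, 0, 18, 2 → max 22
AllIn regrets: 19, 0, 28, 36, 0 → max 36
Smallest max regret = 22 → Bold.
Row maxima: Conservative=22, Balanced=26, Aggressive=30, Bold=28, AllIn=26
Best best-case = 30 → Aggressive.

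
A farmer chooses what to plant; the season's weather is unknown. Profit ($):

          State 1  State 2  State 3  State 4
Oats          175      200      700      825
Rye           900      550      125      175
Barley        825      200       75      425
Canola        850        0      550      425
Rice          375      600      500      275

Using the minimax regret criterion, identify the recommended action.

Column bests: State 1=900, State 2=600, State 3=700, State 4=825.
Oats regrets: 725, 400, 0, 0 → max 725
Rye regrets: 0, 50, 575, 650 → max 650
Barley regrets: 75, 400, 625, 400 → max 625
Canola regrets: 50, 600, 150, 400 → max 600
Rice regrets: 525, 0, 200, 550 → max 550
Smallest max regret = 550 → Rice.

Rice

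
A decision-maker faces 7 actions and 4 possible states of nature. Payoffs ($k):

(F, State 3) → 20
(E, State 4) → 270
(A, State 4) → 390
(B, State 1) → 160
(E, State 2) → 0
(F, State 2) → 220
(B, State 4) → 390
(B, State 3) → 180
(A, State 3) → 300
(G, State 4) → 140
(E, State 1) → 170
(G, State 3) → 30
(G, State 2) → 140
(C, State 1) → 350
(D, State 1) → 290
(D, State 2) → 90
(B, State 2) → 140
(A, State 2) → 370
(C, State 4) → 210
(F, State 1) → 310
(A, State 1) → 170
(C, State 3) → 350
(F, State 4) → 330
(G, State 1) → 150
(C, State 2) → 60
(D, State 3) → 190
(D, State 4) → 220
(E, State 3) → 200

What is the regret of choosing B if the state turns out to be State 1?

190

Best payoff under State 1 is 350.
Regret = 350 − 160 = 190.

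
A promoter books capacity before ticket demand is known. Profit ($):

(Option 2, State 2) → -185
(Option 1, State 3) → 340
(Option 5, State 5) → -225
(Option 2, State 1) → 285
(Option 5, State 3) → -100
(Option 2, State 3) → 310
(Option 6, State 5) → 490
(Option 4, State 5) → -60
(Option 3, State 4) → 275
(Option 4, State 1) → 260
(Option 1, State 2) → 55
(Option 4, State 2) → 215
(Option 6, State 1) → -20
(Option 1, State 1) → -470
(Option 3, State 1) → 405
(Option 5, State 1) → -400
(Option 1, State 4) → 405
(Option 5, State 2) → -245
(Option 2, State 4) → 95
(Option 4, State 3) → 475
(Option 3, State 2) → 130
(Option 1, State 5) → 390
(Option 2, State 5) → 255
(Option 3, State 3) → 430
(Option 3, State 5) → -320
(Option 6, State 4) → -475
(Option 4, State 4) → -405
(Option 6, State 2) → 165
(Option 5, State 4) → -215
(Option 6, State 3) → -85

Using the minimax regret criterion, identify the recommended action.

Column bests: State 1=405, State 2=215, State 3=475, State 4=405, State 5=490.
Option 1 regrets: 875, 160, 135, 0, 100 → max 875
Option 2 regrets: 120, 400, 165, 310, 235 → max 400
Option 3 regrets: 0, 85, 45, 130, 810 → max 810
Option 4 regrets: 145, 0, 0, 810, 550 → max 810
Option 5 regrets: 805, 460, 575, 620, 715 → max 805
Option 6 regrets: 425, 50, 560, 880, 0 → max 880
Smallest max regret = 400 → Option 2.

Option 2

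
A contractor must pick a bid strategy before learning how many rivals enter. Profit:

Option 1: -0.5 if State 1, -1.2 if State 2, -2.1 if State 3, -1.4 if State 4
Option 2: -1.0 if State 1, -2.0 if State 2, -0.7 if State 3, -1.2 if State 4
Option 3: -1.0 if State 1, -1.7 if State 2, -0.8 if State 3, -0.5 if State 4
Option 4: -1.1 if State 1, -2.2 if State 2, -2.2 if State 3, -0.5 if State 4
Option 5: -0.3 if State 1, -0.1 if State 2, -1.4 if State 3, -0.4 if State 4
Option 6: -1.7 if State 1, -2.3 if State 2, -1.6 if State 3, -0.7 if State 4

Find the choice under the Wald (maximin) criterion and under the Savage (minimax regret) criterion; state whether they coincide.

maximin → Option 5; minimax regret → Option 5 (agree)

Row minima: Option 1=-2.1, Option 2=-2.0, Option 3=-1.7, Option 4=-2.2, Option 5=-1.4, Option 6=-2.3
Best worst-case = -1.4 → Option 5.
Column bests: State 1=-0.3, State 2=-0.1, State 3=-0.7, State 4=-0.4.
Option 1 regrets: 0.2, 1.1, 1.4, 1.0 → max 1.4
Option 2 regrets: 0.7, 1.9, 0.0, 0.8 → max 1.9
Option 3 regrets: 0.7, 1.6, 0.1, 0.1 → max 1.6
Option 4 regrets: 0.8, 2.1, 1.5, 0.1 → max 2.1
Option 5 regrets: 0.0, 0.0, 0.7, 0.0 → max 0.7
Option 6 regrets: 1.4, 2.2, 0.9, 0.3 → max 2.2
Smallest max regret = 0.7 → Option 5.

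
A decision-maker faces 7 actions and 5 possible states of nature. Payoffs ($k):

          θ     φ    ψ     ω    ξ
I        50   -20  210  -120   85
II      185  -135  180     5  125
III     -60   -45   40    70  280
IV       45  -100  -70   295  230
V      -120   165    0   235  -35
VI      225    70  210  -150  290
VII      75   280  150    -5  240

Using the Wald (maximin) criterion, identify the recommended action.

VII

Row minima: I=-120, II=-135, III=-60, IV=-100, V=-120, VI=-150, VII=-5
Best worst-case = -5 → VII.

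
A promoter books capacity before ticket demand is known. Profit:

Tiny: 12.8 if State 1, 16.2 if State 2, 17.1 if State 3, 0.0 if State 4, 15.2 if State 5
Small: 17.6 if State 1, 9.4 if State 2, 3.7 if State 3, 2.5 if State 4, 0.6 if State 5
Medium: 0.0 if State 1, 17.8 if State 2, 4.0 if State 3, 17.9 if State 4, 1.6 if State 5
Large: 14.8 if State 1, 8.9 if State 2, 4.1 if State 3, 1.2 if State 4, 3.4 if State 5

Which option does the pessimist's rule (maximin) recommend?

Large

Row minima: Tiny=0.0, Small=0.6, Medium=0.0, Large=1.2
Best worst-case = 1.2 → Large.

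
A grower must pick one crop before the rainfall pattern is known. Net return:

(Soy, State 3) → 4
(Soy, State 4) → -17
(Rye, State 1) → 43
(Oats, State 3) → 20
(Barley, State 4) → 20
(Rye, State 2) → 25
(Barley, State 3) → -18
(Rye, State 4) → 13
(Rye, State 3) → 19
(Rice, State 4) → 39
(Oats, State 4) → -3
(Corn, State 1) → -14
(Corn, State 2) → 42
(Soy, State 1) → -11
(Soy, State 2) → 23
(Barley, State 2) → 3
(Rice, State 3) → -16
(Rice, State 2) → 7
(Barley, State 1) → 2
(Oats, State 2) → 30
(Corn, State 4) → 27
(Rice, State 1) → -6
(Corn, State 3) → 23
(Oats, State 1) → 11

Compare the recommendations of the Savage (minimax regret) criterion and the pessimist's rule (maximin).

Column bests: State 1=43, State 2=42, State 3=23, State 4=39.
Rice regrets: 49, 35, 39, 0 → max 49
Rye regrets: 0, 17, 4, 26 → max 26
Soy regrets: 54, 19, 19, 56 → max 56
Corn regrets: 57, 0, 0, 12 → max 57
Barley regrets: 41, 39, 41, 19 → max 41
Oats regrets: 32, 12, 3, 42 → max 42
Smallest max regret = 26 → Rye.
Row minima: Rice=-16, Rye=13, Soy=-17, Corn=-14, Barley=-18, Oats=-3
Best worst-case = 13 → Rye.

minimax regret → Rye; maximin → Rye (agree)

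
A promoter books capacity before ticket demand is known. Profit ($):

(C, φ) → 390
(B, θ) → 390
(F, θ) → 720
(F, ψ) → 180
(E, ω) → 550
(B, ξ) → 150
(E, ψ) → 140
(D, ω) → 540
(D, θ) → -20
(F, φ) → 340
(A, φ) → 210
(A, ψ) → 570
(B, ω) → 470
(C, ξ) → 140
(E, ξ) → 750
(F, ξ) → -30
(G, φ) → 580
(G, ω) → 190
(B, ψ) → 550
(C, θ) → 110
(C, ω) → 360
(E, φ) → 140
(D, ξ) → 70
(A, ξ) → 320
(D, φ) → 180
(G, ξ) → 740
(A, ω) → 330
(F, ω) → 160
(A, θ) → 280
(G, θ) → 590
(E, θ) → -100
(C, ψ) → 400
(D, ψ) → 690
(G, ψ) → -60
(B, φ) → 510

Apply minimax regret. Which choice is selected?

A

Column bests: θ=720, φ=580, ψ=690, ω=550, ξ=750.
A regrets: 440, 370, 120, 220, 430 → max 440
B regrets: 330, 70, 140, 80, 600 → max 600
C regrets: 610, 190, 290, 190, 610 → max 610
D regrets: 740, 400, 0, 10, 680 → max 740
E regrets: 820, 440, 550, 0, 0 → max 820
F regrets: 0, 240, 510, 390, 780 → max 780
G regrets: 130, 0, 750, 360, 10 → max 750
Smallest max regret = 440 → A.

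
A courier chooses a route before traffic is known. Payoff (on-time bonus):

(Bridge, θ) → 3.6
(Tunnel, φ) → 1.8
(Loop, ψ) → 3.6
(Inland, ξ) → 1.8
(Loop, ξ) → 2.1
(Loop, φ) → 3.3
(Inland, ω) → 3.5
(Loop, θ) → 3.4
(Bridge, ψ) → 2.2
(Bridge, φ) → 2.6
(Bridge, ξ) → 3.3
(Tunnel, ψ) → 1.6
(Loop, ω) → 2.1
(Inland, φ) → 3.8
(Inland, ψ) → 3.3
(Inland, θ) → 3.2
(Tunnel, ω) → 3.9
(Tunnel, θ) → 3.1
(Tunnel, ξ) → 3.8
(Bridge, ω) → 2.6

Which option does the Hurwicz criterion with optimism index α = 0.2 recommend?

Loop: 0.2·3.6 + 0.8·2.1 = 2.4
Inland: 0.2·3.8 + 0.8·1.8 = 2.2
Tunnel: 0.2·3.9 + 0.8·1.6 = 2.06
Bridge: 0.2·3.6 + 0.8·2.2 = 2.48
Highest Hurwicz score = 2.48 → Bridge.

Bridge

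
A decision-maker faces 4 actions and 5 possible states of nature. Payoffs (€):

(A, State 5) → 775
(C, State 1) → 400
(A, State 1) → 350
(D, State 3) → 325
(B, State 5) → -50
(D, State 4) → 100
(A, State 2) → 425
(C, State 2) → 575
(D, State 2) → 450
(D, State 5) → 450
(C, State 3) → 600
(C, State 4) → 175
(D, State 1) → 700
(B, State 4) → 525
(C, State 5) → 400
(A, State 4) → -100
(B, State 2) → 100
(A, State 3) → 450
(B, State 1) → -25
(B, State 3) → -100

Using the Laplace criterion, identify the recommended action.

Row averages: A=380, B=90, C=430, D=405
Highest average = 430 → C.

C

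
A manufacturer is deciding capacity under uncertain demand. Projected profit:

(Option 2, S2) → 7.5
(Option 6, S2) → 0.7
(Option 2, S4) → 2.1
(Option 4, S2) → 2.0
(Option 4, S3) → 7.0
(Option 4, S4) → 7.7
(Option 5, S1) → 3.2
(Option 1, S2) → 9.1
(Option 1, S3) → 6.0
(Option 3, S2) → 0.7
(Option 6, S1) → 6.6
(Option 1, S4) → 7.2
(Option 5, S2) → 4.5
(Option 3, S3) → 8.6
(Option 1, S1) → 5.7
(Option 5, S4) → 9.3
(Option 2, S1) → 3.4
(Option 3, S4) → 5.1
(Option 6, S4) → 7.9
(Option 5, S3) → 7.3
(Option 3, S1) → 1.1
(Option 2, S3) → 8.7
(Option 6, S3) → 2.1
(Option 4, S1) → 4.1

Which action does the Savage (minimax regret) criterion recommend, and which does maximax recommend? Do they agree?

Column bests: S1=6.6, S2=9.1, S3=8.7, S4=9.3.
Option 1 regrets: 0.9, 0.0, 2.7, 2.1 → max 2.7
Option 2 regrets: 3.2, 1.6, 0.0, 7.2 → max 7.2
Option 3 regrets: 5.5, 8.4, 0.1, 4.2 → max 8.4
Option 4 regrets: 2.5, 7.1, 1.7, 1.6 → max 7.1
Option 5 regrets: 3.4, 4.6, 1.4, 0.0 → max 4.6
Option 6 regrets: 0.0, 8.4, 6.6, 1.4 → max 8.4
Smallest max regret = 2.7 → Option 1.
Row maxima: Option 1=9.1, Option 2=8.7, Option 3=8.6, Option 4=7.7, Option 5=9.3, Option 6=7.9
Best best-case = 9.3 → Option 5.

minimax regret → Option 1; maximax → Option 5 (disagree)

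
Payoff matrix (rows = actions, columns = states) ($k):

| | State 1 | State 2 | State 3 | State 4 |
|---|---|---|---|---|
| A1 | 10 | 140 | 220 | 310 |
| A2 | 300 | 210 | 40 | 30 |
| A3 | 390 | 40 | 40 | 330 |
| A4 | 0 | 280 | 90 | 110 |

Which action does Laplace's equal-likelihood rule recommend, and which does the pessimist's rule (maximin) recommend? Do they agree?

Row averages: A1=170, A2=145, A3=200, A4=120
Highest average = 200 → A3.
Row minima: A1=10, A2=30, A3=40, A4=0
Best worst-case = 40 → A3.

laplace → A3; maximin → A3 (agree)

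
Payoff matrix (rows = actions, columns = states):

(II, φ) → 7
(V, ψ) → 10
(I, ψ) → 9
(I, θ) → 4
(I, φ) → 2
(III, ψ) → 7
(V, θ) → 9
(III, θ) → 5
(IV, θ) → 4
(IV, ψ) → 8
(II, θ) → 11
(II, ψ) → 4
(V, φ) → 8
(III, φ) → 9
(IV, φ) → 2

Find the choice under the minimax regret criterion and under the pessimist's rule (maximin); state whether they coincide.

Column bests: θ=11, φ=9, ψ=10.
I regrets: 7, 7, 1 → max 7
II regrets: 0, 2, 6 → max 6
III regrets: 6, 0, 3 → max 6
IV regrets: 7, 7, 2 → max 7
V regrets: 2, 1, 0 → max 2
Smallest max regret = 2 → V.
Row minima: I=2, II=4, III=5, IV=2, V=8
Best worst-case = 8 → V.

minimax regret → V; maximin → V (agree)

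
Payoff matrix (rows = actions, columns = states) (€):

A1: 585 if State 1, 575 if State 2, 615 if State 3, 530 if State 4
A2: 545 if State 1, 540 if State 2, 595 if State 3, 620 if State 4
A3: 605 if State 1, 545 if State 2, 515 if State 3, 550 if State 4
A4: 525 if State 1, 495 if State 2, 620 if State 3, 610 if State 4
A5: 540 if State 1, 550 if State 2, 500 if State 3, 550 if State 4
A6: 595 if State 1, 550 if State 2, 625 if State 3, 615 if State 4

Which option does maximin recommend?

Row minima: A1=530, A2=540, A3=515, A4=495, A5=500, A6=550
Best worst-case = 550 → A6.

A6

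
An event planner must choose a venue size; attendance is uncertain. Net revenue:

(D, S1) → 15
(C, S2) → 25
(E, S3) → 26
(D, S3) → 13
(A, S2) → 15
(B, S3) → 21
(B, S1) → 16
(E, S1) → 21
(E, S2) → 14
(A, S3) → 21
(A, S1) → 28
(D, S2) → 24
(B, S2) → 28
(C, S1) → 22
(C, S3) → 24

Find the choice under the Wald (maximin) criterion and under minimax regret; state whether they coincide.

maximin → C; minimax regret → C (agree)

Row minima: A=15, B=16, C=22, D=13, E=14
Best worst-case = 22 → C.
Column bests: S1=28, S2=28, S3=26.
A regrets: 0, 13, 5 → max 13
B regrets: 12, 0, 5 → max 12
C regrets: 6, 3, 2 → max 6
D regrets: 13, 4, 13 → max 13
E regrets: 7, 14, 0 → max 14
Smallest max regret = 6 → C.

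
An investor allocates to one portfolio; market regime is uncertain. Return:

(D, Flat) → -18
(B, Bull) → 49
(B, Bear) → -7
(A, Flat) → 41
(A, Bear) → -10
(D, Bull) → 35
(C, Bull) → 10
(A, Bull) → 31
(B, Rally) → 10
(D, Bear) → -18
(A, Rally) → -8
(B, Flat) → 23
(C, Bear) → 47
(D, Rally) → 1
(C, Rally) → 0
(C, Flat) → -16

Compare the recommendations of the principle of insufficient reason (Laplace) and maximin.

Row averages: A=13.5, B=18.75, C=10.25, D=0
Highest average = 18.75 → B.
Row minima: A=-10, B=-7, C=-16, D=-18
Best worst-case = -7 → B.

laplace → B; maximin → B (agree)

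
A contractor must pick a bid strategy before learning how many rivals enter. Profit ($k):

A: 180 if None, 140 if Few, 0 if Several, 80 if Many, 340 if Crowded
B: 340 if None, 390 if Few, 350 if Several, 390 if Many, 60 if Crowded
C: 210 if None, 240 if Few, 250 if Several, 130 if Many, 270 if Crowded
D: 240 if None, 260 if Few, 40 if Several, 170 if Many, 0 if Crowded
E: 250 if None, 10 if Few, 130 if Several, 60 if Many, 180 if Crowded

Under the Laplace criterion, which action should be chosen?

Row averages: A=148, B=306, C=220, D=142, E=126
Highest average = 306 → B.

B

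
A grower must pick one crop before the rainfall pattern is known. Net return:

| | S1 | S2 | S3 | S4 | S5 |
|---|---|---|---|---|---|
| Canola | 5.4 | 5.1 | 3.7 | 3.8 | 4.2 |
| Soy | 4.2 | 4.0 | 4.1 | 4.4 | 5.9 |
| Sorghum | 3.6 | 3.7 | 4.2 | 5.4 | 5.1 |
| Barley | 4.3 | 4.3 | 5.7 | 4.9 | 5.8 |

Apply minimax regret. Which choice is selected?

Barley

Column bests: S1=5.4, S2=5.1, S3=5.7, S4=5.4, S5=5.9.
Canola regrets: 0.0, 0.0, 2.0, 1.6, 1.7 → max 2.0
Soy regrets: 1.2, 1.1, 1.6, 1.0, 0.0 → max 1.6
Sorghum regrets: 1.8, 1.4, 1.5, 0.0, 0.8 → max 1.8
Barley regrets: 1.1, 0.8, 0.0, 0.5, 0.1 → max 1.1
Smallest max regret = 1.1 → Barley.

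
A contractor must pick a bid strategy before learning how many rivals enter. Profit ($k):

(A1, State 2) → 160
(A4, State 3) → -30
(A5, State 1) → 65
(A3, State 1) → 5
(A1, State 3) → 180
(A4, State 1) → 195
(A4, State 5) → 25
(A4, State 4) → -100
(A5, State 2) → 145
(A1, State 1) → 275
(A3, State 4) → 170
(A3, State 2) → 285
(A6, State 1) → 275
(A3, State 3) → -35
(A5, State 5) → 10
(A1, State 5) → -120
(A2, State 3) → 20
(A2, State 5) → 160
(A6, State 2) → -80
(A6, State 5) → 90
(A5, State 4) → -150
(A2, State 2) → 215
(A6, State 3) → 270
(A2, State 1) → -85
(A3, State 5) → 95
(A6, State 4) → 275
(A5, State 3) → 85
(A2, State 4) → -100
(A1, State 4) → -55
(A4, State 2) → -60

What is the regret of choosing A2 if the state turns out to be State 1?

Best payoff under State 1 is 275.
Regret = 275 − (-85) = 360.

360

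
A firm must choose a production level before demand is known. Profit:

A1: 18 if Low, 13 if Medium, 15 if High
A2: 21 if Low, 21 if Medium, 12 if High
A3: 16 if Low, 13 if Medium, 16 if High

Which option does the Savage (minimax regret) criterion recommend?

Column bests: Low=21, Medium=21, High=16.
A1 regrets: 3, 8, 1 → max 8
A2 regrets: 0, 0, 4 → max 4
A3 regrets: 5, 8, 0 → max 8
Smallest max regret = 4 → A2.

A2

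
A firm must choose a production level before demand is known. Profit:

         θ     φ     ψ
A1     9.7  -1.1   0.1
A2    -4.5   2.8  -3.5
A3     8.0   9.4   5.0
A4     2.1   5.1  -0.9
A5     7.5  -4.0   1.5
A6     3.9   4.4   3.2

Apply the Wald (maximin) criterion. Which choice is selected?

A3

Row minima: A1=-1.1, A2=-4.5, A3=5.0, A4=-0.9, A5=-4.0, A6=3.2
Best worst-case = 5.0 → A3.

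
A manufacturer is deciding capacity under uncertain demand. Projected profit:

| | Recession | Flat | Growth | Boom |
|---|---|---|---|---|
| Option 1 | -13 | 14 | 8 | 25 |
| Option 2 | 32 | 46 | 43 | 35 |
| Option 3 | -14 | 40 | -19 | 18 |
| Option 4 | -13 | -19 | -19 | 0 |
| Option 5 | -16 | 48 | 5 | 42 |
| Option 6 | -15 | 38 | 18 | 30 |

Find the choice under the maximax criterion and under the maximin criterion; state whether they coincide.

maximax → Option 5; maximin → Option 2 (disagree)

Row maxima: Option 1=25, Option 2=46, Option 3=40, Option 4=0, Option 5=48, Option 6=38
Best best-case = 48 → Option 5.
Row minima: Option 1=-13, Option 2=32, Option 3=-19, Option 4=-19, Option 5=-16, Option 6=-15
Best worst-case = 32 → Option 2.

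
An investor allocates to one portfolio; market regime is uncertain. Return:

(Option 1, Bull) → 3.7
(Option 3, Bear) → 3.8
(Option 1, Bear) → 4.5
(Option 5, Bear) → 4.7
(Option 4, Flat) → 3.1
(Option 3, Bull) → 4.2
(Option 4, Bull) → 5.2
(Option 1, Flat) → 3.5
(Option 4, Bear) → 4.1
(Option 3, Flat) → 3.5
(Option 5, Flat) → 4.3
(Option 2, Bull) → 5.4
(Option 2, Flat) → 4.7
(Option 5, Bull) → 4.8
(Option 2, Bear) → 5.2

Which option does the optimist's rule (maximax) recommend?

Option 2

Row maxima: Option 1=4.5, Option 2=5.4, Option 3=4.2, Option 4=5.2, Option 5=4.8
Best best-case = 5.4 → Option 2.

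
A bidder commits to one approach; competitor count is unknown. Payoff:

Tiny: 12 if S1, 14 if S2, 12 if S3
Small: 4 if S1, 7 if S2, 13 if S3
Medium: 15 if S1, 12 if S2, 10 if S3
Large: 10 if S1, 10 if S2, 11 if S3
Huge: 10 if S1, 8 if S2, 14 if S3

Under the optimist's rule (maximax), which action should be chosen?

Row maxima: Tiny=14, Small=13, Medium=15, Large=11, Huge=14
Best best-case = 15 → Medium.

Medium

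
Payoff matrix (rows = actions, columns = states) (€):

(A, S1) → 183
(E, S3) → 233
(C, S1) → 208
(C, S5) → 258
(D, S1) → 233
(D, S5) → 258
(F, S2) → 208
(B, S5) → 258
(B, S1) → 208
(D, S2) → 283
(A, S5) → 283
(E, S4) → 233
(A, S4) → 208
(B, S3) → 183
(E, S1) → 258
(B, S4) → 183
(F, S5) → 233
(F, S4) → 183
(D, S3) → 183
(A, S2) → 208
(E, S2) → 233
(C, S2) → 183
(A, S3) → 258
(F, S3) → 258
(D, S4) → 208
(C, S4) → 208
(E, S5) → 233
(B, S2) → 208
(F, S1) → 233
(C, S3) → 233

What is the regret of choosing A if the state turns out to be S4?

Best payoff under S4 is 233.
Regret = 233 − 208 = 25.

25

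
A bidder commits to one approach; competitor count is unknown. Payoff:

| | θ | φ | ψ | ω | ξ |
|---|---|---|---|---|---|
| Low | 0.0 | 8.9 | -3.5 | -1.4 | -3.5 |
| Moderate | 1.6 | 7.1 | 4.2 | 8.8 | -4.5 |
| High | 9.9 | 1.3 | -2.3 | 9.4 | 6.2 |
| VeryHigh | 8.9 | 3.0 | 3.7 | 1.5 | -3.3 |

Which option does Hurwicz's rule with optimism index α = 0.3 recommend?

High

Low: 0.3·8.9 + 0.7·(-3.5) = 0.22
Moderate: 0.3·8.8 + 0.7·(-4.5) = -0.51
High: 0.3·9.9 + 0.7·(-2.3) = 1.36
VeryHigh: 0.3·8.9 + 0.7·(-3.3) = 0.36
Highest Hurwicz score = 1.36 → High.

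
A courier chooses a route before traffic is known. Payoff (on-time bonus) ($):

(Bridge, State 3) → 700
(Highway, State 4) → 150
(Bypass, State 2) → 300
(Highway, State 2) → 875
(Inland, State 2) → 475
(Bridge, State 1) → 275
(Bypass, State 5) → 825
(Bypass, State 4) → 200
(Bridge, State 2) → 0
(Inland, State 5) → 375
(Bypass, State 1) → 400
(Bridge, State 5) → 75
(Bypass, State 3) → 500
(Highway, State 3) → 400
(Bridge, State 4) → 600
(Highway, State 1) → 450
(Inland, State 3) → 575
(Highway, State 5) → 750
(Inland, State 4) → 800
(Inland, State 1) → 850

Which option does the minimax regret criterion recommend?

Column bests: State 1=850, State 2=875, State 3=700, State 4=800, State 5=825.
Highway regrets: 400, 0, 300, 650, 75 → max 650
Bridge regrets: 575, 875, 0, 200, 750 → max 875
Inland regrets: 0, 400, 125, 0, 450 → max 450
Bypass regrets: 450, 575, 200, 600, 0 → max 600
Smallest max regret = 450 → Inland.

Inland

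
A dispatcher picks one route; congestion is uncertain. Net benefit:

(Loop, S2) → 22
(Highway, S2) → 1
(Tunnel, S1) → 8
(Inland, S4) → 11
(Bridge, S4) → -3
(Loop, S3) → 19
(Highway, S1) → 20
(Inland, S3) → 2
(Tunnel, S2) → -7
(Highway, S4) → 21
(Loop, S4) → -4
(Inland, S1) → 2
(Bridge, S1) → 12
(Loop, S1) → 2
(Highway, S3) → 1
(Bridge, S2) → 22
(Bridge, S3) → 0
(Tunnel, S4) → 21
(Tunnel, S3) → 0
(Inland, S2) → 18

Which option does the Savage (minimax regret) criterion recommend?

Column bests: S1=20, S2=22, S3=19, S4=21.
Tunnel regrets: 12, 29, 19, 0 → max 29
Bridge regrets: 8, 0, 19, 24 → max 24
Highway regrets: 0, 21, 18, 0 → max 21
Loop regrets: 18, 0, 0, 25 → max 25
Inland regrets: 18, 4, 17, 10 → max 18
Smallest max regret = 18 → Inland.

Inland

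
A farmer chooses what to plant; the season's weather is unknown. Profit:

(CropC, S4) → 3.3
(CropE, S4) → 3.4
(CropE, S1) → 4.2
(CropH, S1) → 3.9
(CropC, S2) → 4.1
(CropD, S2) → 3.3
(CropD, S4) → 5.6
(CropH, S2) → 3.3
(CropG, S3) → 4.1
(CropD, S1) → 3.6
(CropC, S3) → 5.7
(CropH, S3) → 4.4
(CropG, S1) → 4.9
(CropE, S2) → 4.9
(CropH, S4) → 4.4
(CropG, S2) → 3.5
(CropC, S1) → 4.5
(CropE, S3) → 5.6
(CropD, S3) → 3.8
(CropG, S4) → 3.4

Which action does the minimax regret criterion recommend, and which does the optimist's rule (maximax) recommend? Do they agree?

minimax regret → CropH; maximax → CropC (disagree)

Column bests: S1=4.9, S2=4.9, S3=5.7, S4=5.6.
CropD regrets: 1.3, 1.6, 1.9, 0.0 → max 1.9
CropC regrets: 0.4, 0.8, 0.0, 2.3 → max 2.3
CropG regrets: 0.0, 1.4, 1.6, 2.2 → max 2.2
CropE regrets: 0.7, 0.0, 0.1, 2.2 → max 2.2
CropH regrets: 1.0, 1.6, 1.3, 1.2 → max 1.6
Smallest max regret = 1.6 → CropH.
Row maxima: CropD=5.6, CropC=5.7, CropG=4.9, CropE=5.6, CropH=4.4
Best best-case = 5.7 → CropC.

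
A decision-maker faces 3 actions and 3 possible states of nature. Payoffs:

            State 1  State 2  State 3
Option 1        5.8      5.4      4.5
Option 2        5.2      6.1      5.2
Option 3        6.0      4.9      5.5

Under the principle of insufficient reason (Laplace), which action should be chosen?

Row averages: Option 1=157/30, Option 2=5.5, Option 3=82/15
Highest average = 5.5 → Option 2.

Option 2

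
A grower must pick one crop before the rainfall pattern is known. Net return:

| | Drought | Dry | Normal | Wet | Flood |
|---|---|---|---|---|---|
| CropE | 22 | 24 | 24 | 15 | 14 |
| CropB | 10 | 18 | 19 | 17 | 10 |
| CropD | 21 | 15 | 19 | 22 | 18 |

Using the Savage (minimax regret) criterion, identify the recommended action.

Column bests: Drought=22, Dry=24, Normal=24, Wet=22, Flood=18.
CropE regrets: 0, 0, 0, 7, 4 → max 7
CropB regrets: 12, 6, 5, 5, 8 → max 12
CropD regrets: 1, 9, 5, 0, 0 → max 9
Smallest max regret = 7 → CropE.

CropE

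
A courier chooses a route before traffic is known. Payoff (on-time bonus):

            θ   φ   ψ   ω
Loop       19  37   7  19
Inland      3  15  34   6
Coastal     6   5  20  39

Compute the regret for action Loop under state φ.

0

Best payoff under φ is 37.
Regret = 37 − 37 = 0.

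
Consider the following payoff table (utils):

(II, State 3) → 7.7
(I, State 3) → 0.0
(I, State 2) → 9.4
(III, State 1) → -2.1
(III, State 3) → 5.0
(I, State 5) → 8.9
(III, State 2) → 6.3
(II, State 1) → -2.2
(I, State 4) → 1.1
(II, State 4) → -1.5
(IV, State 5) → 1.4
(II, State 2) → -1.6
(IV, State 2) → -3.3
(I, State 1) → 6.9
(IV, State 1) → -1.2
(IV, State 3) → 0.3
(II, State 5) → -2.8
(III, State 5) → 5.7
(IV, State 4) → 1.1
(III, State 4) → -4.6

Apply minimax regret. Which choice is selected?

Column bests: State 1=6.9, State 2=9.4, State 3=7.7, State 4=1.1, State 5=8.9.
I regrets: 0.0, 0.0, 7.7, 0.0, 0.0 → max 7.7
II regrets: 9.1, 11.0, 0.0, 2.6, 11.7 → max 11.7
III regrets: 9.0, 3.1, 2.7, 5.7, 3.2 → max 9.0
IV regrets: 8.1, 12.7, 7.4, 0.0, 7.5 → max 12.7
Smallest max regret = 7.7 → I.

I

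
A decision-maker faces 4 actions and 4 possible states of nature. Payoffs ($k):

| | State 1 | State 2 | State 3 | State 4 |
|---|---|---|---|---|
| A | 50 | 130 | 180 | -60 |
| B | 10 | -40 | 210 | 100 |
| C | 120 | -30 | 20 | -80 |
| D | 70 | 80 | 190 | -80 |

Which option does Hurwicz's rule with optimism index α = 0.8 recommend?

B

A: 0.8·180 + 0.2·(-60) = 132
B: 0.8·210 + 0.2·(-40) = 160
C: 0.8·120 + 0.2·(-80) = 80
D: 0.8·190 + 0.2·(-80) = 136
Highest Hurwicz score = 160 → B.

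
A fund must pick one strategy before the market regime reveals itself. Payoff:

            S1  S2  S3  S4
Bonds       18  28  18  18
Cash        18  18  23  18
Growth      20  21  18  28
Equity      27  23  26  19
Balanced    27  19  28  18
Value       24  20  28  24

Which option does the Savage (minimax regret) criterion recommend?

Value

Column bests: S1=27, S2=28, S3=28, S4=28.
Bonds regrets: 9, 0, 10, 10 → max 10
Cash regrets: 9, 10, 5, 10 → max 10
Growth regrets: 7, 7, 10, 0 → max 10
Equity regrets: 0, 5, 2, 9 → max 9
Balanced regrets: 0, 9, 0, 10 → max 10
Value regrets: 3, 8, 0, 4 → max 8
Smallest max regret = 8 → Value.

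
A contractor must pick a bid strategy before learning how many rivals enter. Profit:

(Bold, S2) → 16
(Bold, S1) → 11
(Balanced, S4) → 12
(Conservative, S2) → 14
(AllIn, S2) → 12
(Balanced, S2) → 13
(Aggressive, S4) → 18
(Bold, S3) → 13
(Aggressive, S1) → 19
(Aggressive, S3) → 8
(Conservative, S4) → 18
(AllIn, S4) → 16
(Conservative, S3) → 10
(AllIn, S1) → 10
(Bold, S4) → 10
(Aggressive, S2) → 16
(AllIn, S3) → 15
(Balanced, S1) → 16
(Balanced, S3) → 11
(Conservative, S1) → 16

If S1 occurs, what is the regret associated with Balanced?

Best payoff under S1 is 19.
Regret = 19 − 16 = 3.

3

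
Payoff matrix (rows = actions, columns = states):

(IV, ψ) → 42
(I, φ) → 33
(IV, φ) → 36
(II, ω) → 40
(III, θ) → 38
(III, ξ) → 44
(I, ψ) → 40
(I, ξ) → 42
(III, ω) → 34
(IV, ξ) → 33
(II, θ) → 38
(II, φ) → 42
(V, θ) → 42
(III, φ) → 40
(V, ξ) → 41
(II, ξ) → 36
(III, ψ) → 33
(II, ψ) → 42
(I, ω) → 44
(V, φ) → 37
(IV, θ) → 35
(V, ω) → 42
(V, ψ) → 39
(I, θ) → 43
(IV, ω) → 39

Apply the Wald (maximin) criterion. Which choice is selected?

V

Row minima: I=33, II=36, III=33, IV=33, V=37
Best worst-case = 37 → V.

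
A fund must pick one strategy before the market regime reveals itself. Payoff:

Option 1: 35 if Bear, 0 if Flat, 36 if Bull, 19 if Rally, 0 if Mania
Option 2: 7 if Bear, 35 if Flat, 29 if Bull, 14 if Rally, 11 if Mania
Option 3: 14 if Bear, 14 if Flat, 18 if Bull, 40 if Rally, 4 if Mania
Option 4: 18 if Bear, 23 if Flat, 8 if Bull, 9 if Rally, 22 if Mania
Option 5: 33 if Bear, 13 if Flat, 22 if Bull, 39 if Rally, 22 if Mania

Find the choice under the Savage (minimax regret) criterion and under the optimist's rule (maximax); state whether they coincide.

Column bests: Bear=35, Flat=35, Bull=36, Rally=40, Mania=22.
Option 1 regrets: 0, 35, 0, 21, 22 → max 35
Option 2 regrets: 28, 0, 7, 26, 11 → max 28
Option 3 regrets: 21, 21, 18, 0, 18 → max 21
Option 4 regrets: 17, 12, 28, 31, 0 → max 31
Option 5 regrets: 2, 22, 14, 1, 0 → max 22
Smallest max regret = 21 → Option 3.
Row maxima: Option 1=36, Option 2=35, Option 3=40, Option 4=23, Option 5=39
Best best-case = 40 → Option 3.

minimax regret → Option 3; maximax → Option 3 (agree)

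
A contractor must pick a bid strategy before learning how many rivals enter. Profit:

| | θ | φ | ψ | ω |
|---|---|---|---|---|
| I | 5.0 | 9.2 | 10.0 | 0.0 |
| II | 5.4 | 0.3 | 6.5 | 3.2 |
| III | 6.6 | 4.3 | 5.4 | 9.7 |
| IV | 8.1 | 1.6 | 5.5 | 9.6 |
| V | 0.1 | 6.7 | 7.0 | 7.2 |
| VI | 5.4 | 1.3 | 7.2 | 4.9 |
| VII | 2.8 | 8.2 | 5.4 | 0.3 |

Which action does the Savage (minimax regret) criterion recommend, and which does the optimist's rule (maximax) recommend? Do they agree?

minimax regret → III; maximax → I (disagree)

Column bests: θ=8.1, φ=9.2, ψ=10.0, ω=9.7.
I regrets: 3.1, 0.0, 0.0, 9.7 → max 9.7
II regrets: 2.7, 8.9, 3.5, 6.5 → max 8.9
III regrets: 1.5, 4.9, 4.6, 0.0 → max 4.9
IV regrets: 0.0, 7.6, 4.5, 0.1 → max 7.6
V regrets: 8.0, 2.5, 3.0, 2.5 → max 8.0
VI regrets: 2.7, 7.9, 2.8, 4.8 → max 7.9
VII regrets: 5.3, 1.0, 4.6, 9.4 → max 9.4
Smallest max regret = 4.9 → III.
Row maxima: I=10.0, II=6.5, III=9.7, IV=9.6, V=7.2, VI=7.2, VII=8.2
Best best-case = 10.0 → I.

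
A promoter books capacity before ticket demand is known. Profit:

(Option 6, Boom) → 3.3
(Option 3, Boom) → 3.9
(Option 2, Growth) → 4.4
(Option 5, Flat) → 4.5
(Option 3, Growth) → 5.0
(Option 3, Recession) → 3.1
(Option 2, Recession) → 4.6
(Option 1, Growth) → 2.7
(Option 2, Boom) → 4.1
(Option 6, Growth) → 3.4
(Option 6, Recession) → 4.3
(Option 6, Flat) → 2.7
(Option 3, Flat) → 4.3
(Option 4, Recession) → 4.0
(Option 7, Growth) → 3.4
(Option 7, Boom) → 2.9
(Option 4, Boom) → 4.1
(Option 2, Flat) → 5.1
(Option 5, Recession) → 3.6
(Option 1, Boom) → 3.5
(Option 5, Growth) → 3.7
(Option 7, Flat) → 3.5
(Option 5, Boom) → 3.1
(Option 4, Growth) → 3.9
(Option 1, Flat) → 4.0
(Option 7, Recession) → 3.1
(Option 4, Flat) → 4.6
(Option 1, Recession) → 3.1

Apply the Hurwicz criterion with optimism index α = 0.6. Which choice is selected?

Option 1: 0.6·4.0 + 0.4·2.7 = 3.48
Option 2: 0.6·5.1 + 0.4·4.1 = 4.7
Option 3: 0.6·5.0 + 0.4·3.1 = 4.24
Option 4: 0.6·4.6 + 0.4·3.9 = 4.32
Option 5: 0.6·4.5 + 0.4·3.1 = 3.94
Option 6: 0.6·4.3 + 0.4·2.7 = 3.66
Option 7: 0.6·3.5 + 0.4·2.9 = 3.26
Highest Hurwicz score = 4.7 → Option 2.

Option 2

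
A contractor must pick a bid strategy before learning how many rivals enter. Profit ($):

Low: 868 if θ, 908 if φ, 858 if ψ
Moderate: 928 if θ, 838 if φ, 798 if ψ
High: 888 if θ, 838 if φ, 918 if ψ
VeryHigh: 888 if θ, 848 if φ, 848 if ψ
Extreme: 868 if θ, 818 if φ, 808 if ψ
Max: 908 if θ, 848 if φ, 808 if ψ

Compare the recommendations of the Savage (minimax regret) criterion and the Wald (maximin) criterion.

Column bests: θ=928, φ=908, ψ=918.
Low regrets: 60, 0, 60 → max 60
Moderate regrets: 0, 70, 120 → max 120
High regrets: 40, 70, 0 → max 70
VeryHigh regrets: 40, 60, 70 → max 70
Extreme regrets: 60, 90, 110 → max 110
Max regrets: 20, 60, 110 → max 110
Smallest max regret = 60 → Low.
Row minima: Low=858, Moderate=798, High=838, VeryHigh=848, Extreme=808, Max=808
Best worst-case = 858 → Low.

minimax regret → Low; maximin → Low (agree)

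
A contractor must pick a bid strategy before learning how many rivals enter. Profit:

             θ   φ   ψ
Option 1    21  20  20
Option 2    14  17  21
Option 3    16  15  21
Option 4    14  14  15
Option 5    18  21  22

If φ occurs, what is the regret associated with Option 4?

7

Best payoff under φ is 21.
Regret = 21 − 14 = 7.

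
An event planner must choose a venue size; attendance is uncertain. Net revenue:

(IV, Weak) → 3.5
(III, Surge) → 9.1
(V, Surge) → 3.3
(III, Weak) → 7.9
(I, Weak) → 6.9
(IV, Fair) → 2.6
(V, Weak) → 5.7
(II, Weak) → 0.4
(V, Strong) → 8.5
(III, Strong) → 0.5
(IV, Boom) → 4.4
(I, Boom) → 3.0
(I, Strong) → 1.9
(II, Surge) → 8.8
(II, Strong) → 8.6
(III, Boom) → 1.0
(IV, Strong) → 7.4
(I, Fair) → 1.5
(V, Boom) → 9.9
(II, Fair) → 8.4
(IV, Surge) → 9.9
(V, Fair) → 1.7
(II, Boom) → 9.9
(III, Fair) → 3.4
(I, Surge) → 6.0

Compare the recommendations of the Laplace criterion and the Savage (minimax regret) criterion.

Row averages: I=3.86, II=7.22, III=4.38, IV=5.56, V=5.82
Highest average = 7.22 → II.
Column bests: Weak=7.9, Fair=8.4, Strong=8.6, Boom=9.9, Surge=9.9.
I regrets: 1.0, 6.9, 6.7, 6.9, 3.9 → max 6.9
II regrets: 7.5, 0.0, 0.0, 0.0, 1.1 → max 7.5
III regrets: 0.0, 5.0, 8.1, 8.9, 0.8 → max 8.9
IV regrets: 4.4, 5.8, 1.2, 5.5, 0.0 → max 5.8
V regrets: 2.2, 6.7, 0.1, 0.0, 6.6 → max 6.7
Smallest max regret = 5.8 → IV.

laplace → II; minimax regret → IV (disagree)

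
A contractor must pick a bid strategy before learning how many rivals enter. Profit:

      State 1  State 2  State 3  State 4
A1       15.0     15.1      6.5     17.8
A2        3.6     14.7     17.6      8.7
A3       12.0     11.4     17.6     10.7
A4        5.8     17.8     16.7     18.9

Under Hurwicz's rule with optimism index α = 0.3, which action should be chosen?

A1: 0.3·17.8 + 0.7·6.5 = 9.89
A2: 0.3·17.6 + 0.7·3.6 = 7.8
A3: 0.3·17.6 + 0.7·10.7 = 12.77
A4: 0.3·18.9 + 0.7·5.8 = 9.73
Highest Hurwicz score = 12.77 → A3.

A3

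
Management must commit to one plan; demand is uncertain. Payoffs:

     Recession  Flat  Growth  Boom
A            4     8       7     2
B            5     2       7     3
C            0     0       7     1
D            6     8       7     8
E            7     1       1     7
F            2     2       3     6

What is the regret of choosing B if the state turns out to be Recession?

Best payoff under Recession is 7.
Regret = 7 − 5 = 2.

2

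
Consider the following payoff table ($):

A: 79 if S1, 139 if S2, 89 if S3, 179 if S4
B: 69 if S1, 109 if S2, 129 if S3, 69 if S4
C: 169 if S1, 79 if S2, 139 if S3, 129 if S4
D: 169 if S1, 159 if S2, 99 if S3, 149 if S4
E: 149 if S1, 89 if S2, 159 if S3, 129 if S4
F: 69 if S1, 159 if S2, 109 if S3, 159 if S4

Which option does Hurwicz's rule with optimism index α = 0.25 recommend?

D

A: 0.25·179 + 0.75·79 = 104
B: 0.25·129 + 0.75·69 = 84
C: 0.25·169 + 0.75·79 = 101.5
D: 0.25·169 + 0.75·99 = 116.5
E: 0.25·159 + 0.75·89 = 106.5
F: 0.25·159 + 0.75·69 = 91.5
Highest Hurwicz score = 116.5 → D.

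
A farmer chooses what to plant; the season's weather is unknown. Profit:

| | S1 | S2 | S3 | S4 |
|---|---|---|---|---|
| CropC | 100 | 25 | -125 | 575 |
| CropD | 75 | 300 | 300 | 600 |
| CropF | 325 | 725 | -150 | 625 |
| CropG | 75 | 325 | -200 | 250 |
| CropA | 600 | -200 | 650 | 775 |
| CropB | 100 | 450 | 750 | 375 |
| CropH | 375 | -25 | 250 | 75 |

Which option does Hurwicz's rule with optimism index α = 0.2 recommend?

CropB

CropC: 0.2·575 + 0.8·(-125) = 15
CropD: 0.2·600 + 0.8·75 = 180
CropF: 0.2·725 + 0.8·(-150) = 25
CropG: 0.2·325 + 0.8·(-200) = -95
CropA: 0.2·775 + 0.8·(-200) = -5
CropB: 0.2·750 + 0.8·100 = 230
CropH: 0.2·375 + 0.8·(-25) = 55
Highest Hurwicz score = 230 → CropB.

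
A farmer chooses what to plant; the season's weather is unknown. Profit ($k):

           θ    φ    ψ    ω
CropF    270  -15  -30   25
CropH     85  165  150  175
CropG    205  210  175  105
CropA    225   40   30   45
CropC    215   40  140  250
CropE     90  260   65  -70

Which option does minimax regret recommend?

CropG

Column bests: θ=270, φ=260, ψ=175, ω=250.
CropF regrets: 0, 275, 205, 225 → max 275
CropH regrets: 185, 95, 25, 75 → max 185
CropG regrets: 65, 50, 0, 145 → max 145
CropA regrets: 45, 220, 145, 205 → max 220
CropC regrets: 55, 220, 35, 0 → max 220
CropE regrets: 180, 0, 110, 320 → max 320
Smallest max regret = 145 → CropG.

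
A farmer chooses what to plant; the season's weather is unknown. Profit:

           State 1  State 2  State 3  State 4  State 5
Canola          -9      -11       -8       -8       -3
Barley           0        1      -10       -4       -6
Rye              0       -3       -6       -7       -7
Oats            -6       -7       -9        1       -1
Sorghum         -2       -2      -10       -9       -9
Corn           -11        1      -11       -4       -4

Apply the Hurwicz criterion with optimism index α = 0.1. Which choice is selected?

Rye

Canola: 0.1·(-3) + 0.9·(-11) = -10.2
Barley: 0.1·1 + 0.9·(-10) = -8.9
Rye: 0.1·0 + 0.9·(-7) = -6.3
Oats: 0.1·1 + 0.9·(-9) = -8
Sorghum: 0.1·(-2) + 0.9·(-10) = -9.2
Corn: 0.1·1 + 0.9·(-11) = -9.8
Highest Hurwicz score = -6.3 → Rye.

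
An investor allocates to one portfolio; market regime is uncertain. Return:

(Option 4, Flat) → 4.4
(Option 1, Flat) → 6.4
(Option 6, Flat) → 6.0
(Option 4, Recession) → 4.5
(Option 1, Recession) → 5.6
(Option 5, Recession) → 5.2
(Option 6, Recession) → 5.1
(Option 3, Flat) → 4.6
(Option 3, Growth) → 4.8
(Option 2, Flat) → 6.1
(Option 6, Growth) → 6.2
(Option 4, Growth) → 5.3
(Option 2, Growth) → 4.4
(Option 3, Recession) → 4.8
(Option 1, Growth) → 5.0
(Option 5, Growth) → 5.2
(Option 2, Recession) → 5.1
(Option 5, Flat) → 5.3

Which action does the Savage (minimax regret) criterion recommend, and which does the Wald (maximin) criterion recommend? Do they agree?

minimax regret → Option 6; maximin → Option 5 (disagree)

Column bests: Recession=5.6, Flat=6.4, Growth=6.2.
Option 1 regrets: 0.0, 0.0, 1.2 → max 1.2
Option 2 regrets: 0.5, 0.3, 1.8 → max 1.8
Option 3 regrets: 0.8, 1.8, 1.4 → max 1.8
Option 4 regrets: 1.1, 2.0, 0.9 → max 2.0
Option 5 regrets: 0.4, 1.1, 1.0 → max 1.1
Option 6 regrets: 0.5, 0.4, 0.0 → max 0.5
Smallest max regret = 0.5 → Option 6.
Row minima: Option 1=5.0, Option 2=4.4, Option 3=4.6, Option 4=4.4, Option 5=5.2, Option 6=5.1
Best worst-case = 5.2 → Option 5.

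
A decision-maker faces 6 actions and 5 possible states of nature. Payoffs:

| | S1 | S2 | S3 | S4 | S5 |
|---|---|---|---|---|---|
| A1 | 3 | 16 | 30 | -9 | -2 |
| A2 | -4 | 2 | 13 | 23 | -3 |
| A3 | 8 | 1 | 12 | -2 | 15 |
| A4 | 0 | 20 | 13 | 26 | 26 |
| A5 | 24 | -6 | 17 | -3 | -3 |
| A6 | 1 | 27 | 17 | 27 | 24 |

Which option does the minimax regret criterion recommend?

Column bests: S1=24, S2=27, S3=30, S4=27, S5=26.
A1 regrets: 21, 11, 0, 36, 28 → max 36
A2 regrets: 28, 25, 17, 4, 29 → max 29
A3 regrets: 16, 26, 18, 29, 11 → max 29
A4 regrets: 24, 7, 17, 1, 0 → max 24
A5 regrets: 0, 33, 13, 30, 29 → max 33
A6 regrets: 23, 0, 13, 0, 2 → max 23
Smallest max regret = 23 → A6.

A6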